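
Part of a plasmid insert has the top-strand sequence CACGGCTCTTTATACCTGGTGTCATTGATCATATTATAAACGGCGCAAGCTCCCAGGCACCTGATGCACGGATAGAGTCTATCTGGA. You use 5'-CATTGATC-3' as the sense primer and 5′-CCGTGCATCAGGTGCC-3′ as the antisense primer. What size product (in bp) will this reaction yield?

49 bp

Forward primer CATTGATC is found on the top strand at positions 23–30.
Reverse complement of the reverse primer: GGCACCTGATGCACGG. This occurs on the top strand at positions 56–71.
The product runs from position 23 to position 71, so its length is 71 − 23 + 1 = 49 bp.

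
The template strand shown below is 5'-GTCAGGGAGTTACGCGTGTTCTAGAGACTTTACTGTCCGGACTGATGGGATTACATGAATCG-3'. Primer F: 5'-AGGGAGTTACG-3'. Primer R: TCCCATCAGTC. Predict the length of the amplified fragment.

47 bp

The forward primer matches the template at positions 4–14.
The reverse primer's reverse complement is GACTGATGGGA, which matches the template at positions 40–50.
The product runs from position 4 to position 50, so its length is 50 − 4 + 1 = 47 bp.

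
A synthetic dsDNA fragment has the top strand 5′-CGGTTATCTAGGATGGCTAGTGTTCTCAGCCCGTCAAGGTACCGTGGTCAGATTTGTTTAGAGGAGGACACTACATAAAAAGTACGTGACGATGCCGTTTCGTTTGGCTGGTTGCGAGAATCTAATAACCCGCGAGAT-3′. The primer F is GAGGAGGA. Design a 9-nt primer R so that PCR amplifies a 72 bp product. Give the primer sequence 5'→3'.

5'-CGGGTTATT-3'

The forward primer binds at positions 61–68, so a 72 bp product ends at position 61 + 72 − 1 = 132.
The reverse primer anneals to the top strand over positions 124–132, i.e. to AATAACCCG.
Its sequence written 5'→3' is the reverse complement: CGGGTTATT.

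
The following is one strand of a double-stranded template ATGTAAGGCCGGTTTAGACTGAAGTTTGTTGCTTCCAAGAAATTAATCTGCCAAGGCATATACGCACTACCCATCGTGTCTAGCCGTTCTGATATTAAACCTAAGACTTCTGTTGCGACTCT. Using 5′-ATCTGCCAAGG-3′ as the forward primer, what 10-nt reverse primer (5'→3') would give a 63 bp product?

The forward primer binds at positions 46–56, so a 63 bp product ends at position 46 + 63 − 1 = 108.
The reverse primer anneals to the top strand over positions 99–108, i.e. to ACCTAAGACT.
Its sequence written 5'→3' is the reverse complement: AGTCTTAGGT.

5'-AGTCTTAGGT-3'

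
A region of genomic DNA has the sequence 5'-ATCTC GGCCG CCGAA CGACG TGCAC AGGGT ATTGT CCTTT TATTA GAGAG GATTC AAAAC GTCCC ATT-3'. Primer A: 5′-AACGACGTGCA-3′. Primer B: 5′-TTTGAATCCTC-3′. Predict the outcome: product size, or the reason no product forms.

Primer A (AACGACGTGCA) matches the top strand at positions 14–24; it acts as a forward primer.
Primer B's reverse complement is GAGGATTCAAA, matching the top strand at positions 48–58; it acts as a reverse primer.
The 3' ends face each other across positions 14–58, giving a 45 bp product.

Yes — a 45 bp product.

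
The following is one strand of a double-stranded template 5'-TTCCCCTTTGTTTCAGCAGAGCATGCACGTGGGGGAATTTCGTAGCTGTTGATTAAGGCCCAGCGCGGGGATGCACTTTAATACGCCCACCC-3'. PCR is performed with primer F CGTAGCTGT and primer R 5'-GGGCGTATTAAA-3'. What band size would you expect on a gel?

Scanning the template, CGTAGCTGT occurs at positions 41–49; this primer anneals to the bottom strand there with its 3' end pointing downstream.
Taking the reverse complement of GGGCGTATTAAA gives TTTAATACGCCC, found at positions 77–88 on the template; the primer anneals here to the top strand with its 3' end pointing upstream.
Product length = (reverse-primer end) − (forward-primer start) + 1 = 88 − 41 + 1 = 48 bp.

48 bp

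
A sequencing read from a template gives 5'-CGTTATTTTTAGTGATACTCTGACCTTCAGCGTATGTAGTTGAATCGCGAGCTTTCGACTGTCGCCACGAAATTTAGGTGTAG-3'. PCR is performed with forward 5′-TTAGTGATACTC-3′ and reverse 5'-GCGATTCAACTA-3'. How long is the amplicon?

40 bp

Forward primer TTAGTGATACTC is found on the top strand at positions 9–20.
Taking the reverse complement of GCGATTCAACTA gives TAGTTGAATCGC, found at positions 37–48 on the template; the primer anneals here to the top strand with its 3' end pointing upstream.
The product runs from position 9 to position 48, so its length is 48 − 9 + 1 = 40 bp.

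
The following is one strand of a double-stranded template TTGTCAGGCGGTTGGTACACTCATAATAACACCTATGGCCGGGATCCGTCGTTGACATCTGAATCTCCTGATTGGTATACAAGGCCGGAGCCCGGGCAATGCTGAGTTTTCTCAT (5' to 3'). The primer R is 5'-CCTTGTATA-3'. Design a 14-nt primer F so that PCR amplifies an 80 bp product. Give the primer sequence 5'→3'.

The reverse primer's reverse complement TATACAAGG matches the template at positions 76–84, so the product ends at position 84.
An 80 bp product then starts at position 84 − 80 + 1 = 5.
The forward primer is identical to the top strand there: CAGGCGGTTGGTAC.

5'-CAGGCGGTTGGTAC-3'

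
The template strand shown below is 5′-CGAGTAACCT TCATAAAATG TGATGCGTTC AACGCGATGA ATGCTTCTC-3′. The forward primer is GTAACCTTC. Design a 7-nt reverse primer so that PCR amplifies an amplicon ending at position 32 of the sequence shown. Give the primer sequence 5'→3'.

The forward primer binds at positions 4–12; the product's 3' end on the top strand is position 32.
The reverse primer anneals to the top strand over positions 26–32, i.e. to CGTTCAA.
Its sequence written 5'→3' is the reverse complement: TTGAACG.

5'-TTGAACG-3'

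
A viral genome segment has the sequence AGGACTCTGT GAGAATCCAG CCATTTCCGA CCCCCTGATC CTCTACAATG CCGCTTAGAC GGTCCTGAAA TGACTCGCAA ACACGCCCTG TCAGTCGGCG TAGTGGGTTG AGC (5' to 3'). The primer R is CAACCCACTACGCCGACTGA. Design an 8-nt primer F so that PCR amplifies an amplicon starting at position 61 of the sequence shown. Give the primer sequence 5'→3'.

5'-GGTCCTGA-3'

The reverse primer's reverse complement TCAGTCGGCGTAGTGGGTTG matches the template at positions 91–110; the product starts at position 61.
The forward primer is identical to the top strand over positions 61–68: GGTCCTGA.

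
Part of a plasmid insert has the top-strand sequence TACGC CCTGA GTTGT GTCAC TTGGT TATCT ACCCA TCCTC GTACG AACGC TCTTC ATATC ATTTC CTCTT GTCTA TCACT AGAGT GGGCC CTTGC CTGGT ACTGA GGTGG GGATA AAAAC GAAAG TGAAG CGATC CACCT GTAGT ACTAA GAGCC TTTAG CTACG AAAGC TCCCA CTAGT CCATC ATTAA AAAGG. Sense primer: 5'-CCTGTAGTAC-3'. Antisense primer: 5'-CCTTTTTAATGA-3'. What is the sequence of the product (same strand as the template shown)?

Forward primer CCTGTAGTAC is found on the top strand at positions 138–147.
The reverse primer's reverse complement is TCATTAAAAAGG, which matches the template at positions 184–195.
The product is the template from position 138 through 195 (58 bp).

5'-CCTGTAGTACTAAGAGCCTTTAGCTACGAAAGCTCCCACTAGTCCATCATTAAAAAGG-3'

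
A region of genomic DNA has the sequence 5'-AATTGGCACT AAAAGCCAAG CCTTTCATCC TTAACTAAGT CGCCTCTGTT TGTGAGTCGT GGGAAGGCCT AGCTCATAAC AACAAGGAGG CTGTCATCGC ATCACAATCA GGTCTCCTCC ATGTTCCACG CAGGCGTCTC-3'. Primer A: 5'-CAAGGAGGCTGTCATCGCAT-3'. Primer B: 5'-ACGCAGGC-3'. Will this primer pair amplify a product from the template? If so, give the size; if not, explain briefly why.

No product — both primers anneal to the same strand and extend in the same direction.

Primer A (CAAGGAGGCTGTCATCGCAT) matches the top strand at positions 83–102 (3' end points downstream).
Primer B (ACGCAGGC) also matches the top strand directly, at positions 128–135 — its reverse complement GCCTGCGT is not present.
Both primers anneal to the bottom strand with 3' ends pointing the same way, so neither can prime synthesis back toward the other.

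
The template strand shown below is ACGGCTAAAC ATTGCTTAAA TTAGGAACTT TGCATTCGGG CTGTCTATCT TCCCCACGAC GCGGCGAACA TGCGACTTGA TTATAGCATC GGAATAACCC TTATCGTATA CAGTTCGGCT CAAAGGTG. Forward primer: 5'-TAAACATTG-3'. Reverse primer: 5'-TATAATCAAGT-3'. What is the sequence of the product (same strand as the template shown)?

5'-TAAACATTGCTTAAATTAGGAACTTTGCATTCGGGCTGTCTATCTTCCCCACGACGCGGCGAACATGCGACTTGATTATA-3'

Scanning the template, TAAACATTG occurs at positions 6–14; this primer anneals to the bottom strand there with its 3' end pointing downstream.
Reverse complement of the reverse primer: ACTTGATTATA. This occurs on the top strand at positions 75–85.
The product is the template from position 6 through 85 (80 bp).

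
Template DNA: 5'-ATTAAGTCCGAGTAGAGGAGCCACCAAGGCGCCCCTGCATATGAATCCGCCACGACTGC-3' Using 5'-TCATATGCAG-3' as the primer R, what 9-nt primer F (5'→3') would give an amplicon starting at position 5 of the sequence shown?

The reverse primer's reverse complement CTGCATATGA matches the template at positions 35–44; the product starts at position 5.
The forward primer is identical to the top strand over positions 5–13: AGTCCGAGT.

5'-AGTCCGAGT-3'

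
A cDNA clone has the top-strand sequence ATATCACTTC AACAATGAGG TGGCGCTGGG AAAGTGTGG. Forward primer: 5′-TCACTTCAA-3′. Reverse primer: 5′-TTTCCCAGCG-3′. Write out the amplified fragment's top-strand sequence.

5'-TCACTTCAACAATGAGGTGGCGCTGGGAAA-3'

Forward primer TCACTTCAA is found on the top strand at positions 4–12.
The reverse primer's reverse complement is CGCTGGGAAA, which matches the template at positions 24–33.
The product is the template from position 4 through 33 (30 bp).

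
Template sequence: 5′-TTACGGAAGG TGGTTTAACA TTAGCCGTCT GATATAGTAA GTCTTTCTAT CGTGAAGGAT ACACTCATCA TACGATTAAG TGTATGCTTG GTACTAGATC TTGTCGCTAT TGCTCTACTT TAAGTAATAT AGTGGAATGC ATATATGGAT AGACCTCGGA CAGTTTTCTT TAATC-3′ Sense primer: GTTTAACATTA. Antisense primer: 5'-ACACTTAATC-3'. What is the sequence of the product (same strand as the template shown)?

The forward primer matches the template at positions 13–23.
Taking the reverse complement of ACACTTAATC gives GATTAAGTGT, found at positions 74–83 on the template; the primer anneals here to the top strand with its 3' end pointing upstream.
The product is the template from position 13 through 83 (71 bp).

5'-GTTTAACATTAGCCGTCTGATATAGTAAGTCTTTCTATCGTGAAGGATACACTCATCATACGATTAAGTGT-3'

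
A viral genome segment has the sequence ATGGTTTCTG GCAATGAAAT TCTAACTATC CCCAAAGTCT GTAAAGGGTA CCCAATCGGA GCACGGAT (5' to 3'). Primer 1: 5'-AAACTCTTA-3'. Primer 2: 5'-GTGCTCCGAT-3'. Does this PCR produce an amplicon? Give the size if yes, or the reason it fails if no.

Primer 1 (AAACTCTTA) does not match the top strand, and its reverse complement TAAGAGTTT does not match either.
With no annealing site for primer 1, no amplification occurs.

No product — primer 1 has no binding site in the template.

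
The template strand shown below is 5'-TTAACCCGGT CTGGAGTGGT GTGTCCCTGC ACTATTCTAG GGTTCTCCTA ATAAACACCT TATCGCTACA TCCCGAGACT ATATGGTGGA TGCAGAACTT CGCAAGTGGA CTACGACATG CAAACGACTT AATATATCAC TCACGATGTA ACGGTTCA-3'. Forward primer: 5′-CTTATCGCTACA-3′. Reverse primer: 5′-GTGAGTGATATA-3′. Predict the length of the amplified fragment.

86 bp

Forward primer CTTATCGCTACA is found on the top strand at positions 59–70.
Reverse complement of the reverse primer: TATATCACTCAC. This occurs on the top strand at positions 133–144.
Product length = (reverse-primer end) − (forward-primer start) + 1 = 144 − 59 + 1 = 86 bp.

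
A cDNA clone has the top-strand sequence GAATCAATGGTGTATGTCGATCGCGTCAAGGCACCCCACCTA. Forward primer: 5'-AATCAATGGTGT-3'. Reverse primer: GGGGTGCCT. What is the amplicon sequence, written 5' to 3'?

5'-AATCAATGGTGTATGTCGATCGCGTCAAGGCACCCC-3'

The forward primer matches the template at positions 2–13.
Reverse complement of the reverse primer: AGGCACCCC. This occurs on the top strand at positions 29–37.
The product is the template from position 2 through 37 (36 bp).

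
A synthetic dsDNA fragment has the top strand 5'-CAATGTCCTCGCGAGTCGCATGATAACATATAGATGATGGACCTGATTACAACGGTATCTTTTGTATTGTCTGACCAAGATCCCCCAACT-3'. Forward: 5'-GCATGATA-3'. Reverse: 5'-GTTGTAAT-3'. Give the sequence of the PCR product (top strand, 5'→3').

5'-GCATGATAACATATAGATGATGGACCTGATTACAAC-3'

Forward primer GCATGATA is found on the top strand at positions 18–25.
Reverse complement of the reverse primer: ATTACAAC. This occurs on the top strand at positions 46–53.
The product is the template from position 18 through 53 (36 bp).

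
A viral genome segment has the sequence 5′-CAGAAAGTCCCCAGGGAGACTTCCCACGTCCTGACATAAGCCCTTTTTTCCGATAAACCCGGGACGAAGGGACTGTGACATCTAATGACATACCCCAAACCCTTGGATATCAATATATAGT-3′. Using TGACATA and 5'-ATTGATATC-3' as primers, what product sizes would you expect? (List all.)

83 bp, 29 bp

The forward primer TGACATA matches the top strand at positions 32–38, 86–92.
The reverse primer's reverse complement is GATATCAAT, matching at positions 106–114.
Each forward site pairs with the reverse site to give a product ending at position 114: sizes 83, 29 bp.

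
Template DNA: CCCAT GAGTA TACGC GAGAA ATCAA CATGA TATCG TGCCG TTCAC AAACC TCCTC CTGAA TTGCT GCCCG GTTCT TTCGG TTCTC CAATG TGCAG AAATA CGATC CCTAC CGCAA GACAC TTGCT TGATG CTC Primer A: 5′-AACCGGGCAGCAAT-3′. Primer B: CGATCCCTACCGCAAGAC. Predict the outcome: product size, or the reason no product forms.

Primer A (AACCGGGCAGCAAT) has reverse complement ATTGCTGCCCGGTT, which matches the top strand at positions 60–73; primer A anneals to the top strand there with its 3' end pointing upstream toward position 60.
Primer B (CGATCCCTACCGCAAGAC) matches the top strand directly at positions 101–118; it anneals to the bottom strand with its 3' end pointing downstream toward position 118.
The 3' ends diverge (primer A extends toward position 1, primer B toward position 133), so the primers never converge on a shared product.

No product — the primers' 3' ends point away from each other.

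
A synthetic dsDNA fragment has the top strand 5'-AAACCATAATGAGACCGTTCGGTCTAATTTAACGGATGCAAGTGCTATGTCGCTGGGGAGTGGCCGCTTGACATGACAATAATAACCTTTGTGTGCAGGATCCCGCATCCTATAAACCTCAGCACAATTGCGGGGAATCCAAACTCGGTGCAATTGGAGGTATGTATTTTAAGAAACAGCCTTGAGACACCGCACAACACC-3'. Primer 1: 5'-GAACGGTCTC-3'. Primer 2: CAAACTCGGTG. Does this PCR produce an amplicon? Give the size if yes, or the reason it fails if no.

Primer 1 (GAACGGTCTC) has reverse complement GAGACCGTTC, which matches the top strand at positions 11–20; primer 1 anneals to the top strand there with its 3' end pointing upstream toward position 11.
Primer 2 (CAAACTCGGTG) matches the top strand directly at positions 140–150; it anneals to the bottom strand with its 3' end pointing downstream toward position 150.
The 3' ends diverge (primer 1 extends toward position 1, primer 2 toward position 201), so the primers never converge on a shared product.

No product — the primers' 3' ends point away from each other.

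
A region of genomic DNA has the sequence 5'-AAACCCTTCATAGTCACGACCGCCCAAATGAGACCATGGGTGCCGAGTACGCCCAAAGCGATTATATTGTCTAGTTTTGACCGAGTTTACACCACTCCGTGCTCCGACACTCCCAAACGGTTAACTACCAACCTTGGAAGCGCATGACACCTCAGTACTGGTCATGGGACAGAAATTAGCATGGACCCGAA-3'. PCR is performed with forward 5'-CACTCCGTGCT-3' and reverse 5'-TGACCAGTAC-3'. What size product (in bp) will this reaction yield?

72 bp

Scanning the template, CACTCCGTGCT occurs at positions 93–103; this primer anneals to the bottom strand there with its 3' end pointing downstream.
Taking the reverse complement of TGACCAGTAC gives GTACTGGTCA, found at positions 155–164 on the template; the primer anneals here to the top strand with its 3' end pointing upstream.
The product runs from position 93 to position 164, so its length is 164 − 93 + 1 = 72 bp.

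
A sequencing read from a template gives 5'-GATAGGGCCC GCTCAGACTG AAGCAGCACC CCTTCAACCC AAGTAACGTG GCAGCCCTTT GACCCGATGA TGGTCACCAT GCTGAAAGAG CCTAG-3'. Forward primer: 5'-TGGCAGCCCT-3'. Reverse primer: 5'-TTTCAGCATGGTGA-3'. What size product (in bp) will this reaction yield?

39 bp

Forward primer TGGCAGCCCT is found on the top strand at positions 49–58.
The reverse primer's reverse complement is TCACCATGCTGAAA, which matches the template at positions 74–87.
Product length = (reverse-primer end) − (forward-primer start) + 1 = 87 − 49 + 1 = 39 bp.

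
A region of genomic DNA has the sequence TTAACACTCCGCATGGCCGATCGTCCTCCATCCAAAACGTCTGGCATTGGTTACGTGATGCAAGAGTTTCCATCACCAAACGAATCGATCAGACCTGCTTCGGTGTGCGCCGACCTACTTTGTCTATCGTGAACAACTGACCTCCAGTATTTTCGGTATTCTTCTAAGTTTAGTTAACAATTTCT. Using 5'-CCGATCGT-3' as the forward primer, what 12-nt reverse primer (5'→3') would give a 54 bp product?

The forward primer binds at positions 17–24, so a 54 bp product ends at position 17 + 54 − 1 = 70.
The reverse primer anneals to the top strand over positions 59–70, i.e. to TGCAAGAGTTTC.
Its sequence written 5'→3' is the reverse complement: GAAACTCTTGCA.

5'-GAAACTCTTGCA-3'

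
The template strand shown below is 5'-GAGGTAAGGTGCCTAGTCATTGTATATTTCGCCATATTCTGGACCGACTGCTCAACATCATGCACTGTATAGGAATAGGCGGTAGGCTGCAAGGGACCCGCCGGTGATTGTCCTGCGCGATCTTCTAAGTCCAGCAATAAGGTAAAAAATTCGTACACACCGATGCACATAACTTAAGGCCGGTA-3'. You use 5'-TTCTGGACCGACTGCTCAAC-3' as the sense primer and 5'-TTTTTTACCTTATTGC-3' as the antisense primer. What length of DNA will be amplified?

Scanning the template, TTCTGGACCGACTGCTCAAC occurs at positions 37–56; this primer anneals to the bottom strand there with its 3' end pointing downstream.
The reverse primer's reverse complement is GCAATAAGGTAAAAAA, which matches the template at positions 134–149.
The product runs from position 37 to position 149, so its length is 149 − 37 + 1 = 113 bp.

113 bp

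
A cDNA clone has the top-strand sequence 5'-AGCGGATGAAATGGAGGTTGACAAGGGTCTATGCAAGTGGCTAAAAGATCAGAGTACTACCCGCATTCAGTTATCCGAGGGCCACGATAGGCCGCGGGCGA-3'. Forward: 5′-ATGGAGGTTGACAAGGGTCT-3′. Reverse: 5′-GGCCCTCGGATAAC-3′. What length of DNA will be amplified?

73 bp

Forward primer ATGGAGGTTGACAAGGGTCT is found on the top strand at positions 11–30.
Taking the reverse complement of GGCCCTCGGATAAC gives GTTATCCGAGGGCC, found at positions 70–83 on the template; the primer anneals here to the top strand with its 3' end pointing upstream.
Product length = (reverse-primer end) − (forward-primer start) + 1 = 83 − 11 + 1 = 73 bp.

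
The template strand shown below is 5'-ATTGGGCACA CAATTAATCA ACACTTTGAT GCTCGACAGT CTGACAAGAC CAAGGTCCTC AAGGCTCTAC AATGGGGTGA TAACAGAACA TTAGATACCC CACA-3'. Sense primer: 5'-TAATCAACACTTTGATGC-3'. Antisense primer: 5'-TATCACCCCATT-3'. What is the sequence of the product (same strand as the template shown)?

The forward primer matches the template at positions 15–32.
Reverse complement of the reverse primer: AATGGGGTGATA. This occurs on the top strand at positions 71–82.
The product is the template from position 15 through 82 (68 bp).

5'-TAATCAACACTTTGATGCTCGACAGTCTGACAAGACCAAGGTCCTCAAGGCTCTACAATGGGGTGATA-3'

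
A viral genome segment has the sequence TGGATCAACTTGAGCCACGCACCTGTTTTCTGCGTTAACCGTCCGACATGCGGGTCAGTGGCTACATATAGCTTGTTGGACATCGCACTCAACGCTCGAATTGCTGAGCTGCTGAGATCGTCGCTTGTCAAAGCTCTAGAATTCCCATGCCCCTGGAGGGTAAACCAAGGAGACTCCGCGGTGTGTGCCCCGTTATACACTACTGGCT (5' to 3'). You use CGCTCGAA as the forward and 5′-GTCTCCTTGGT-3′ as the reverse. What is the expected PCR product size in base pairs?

82 bp

Scanning the template, CGCTCGAA occurs at positions 93–100; this primer anneals to the bottom strand there with its 3' end pointing downstream.
The reverse primer's reverse complement is ACCAAGGAGAC, which matches the template at positions 164–174.
Amplicon spans positions 93–174: 82 bp.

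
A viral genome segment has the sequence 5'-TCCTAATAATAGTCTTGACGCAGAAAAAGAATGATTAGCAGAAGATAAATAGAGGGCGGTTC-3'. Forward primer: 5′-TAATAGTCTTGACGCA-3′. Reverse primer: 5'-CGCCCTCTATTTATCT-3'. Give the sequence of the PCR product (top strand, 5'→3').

Forward primer TAATAGTCTTGACGCA is found on the top strand at positions 7–22.
The reverse primer's reverse complement is AGATAAATAGAGGGCG, which matches the template at positions 43–58.
The product is the template from position 7 through 58 (52 bp).

5'-TAATAGTCTTGACGCAGAAAAAGAATGATTAGCAGAAGATAAATAGAGGGCG-3'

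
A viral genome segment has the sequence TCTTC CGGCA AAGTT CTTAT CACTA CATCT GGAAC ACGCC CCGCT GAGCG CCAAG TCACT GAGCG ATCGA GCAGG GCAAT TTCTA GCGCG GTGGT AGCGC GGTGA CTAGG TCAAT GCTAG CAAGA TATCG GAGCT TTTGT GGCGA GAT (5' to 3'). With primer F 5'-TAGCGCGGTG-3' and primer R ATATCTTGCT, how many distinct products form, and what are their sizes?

Two products: 45 bp, 34 bp

The forward primer TAGCGCGGTG matches the top strand at positions 84–93, 95–104.
The reverse primer's reverse complement is AGCAAGATAT, matching at positions 119–128.
Each forward site pairs with the reverse site to give a product ending at position 128: sizes 45, 34 bp.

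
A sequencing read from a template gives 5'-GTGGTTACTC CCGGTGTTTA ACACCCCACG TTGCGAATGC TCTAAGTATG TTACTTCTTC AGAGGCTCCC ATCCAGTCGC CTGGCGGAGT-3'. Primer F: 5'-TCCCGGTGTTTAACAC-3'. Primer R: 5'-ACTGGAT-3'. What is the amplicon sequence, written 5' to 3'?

The forward primer matches the template at positions 9–24.
Taking the reverse complement of ACTGGAT gives ATCCAGT, found at positions 71–77 on the template; the primer anneals here to the top strand with its 3' end pointing upstream.
The product is the template from position 9 through 77 (69 bp).

5'-TCCCGGTGTTTAACACCCCACGTTGCGAATGCTCTAAGTATGTTACTTCTTCAGAGGCTCCCATCCAGT-3'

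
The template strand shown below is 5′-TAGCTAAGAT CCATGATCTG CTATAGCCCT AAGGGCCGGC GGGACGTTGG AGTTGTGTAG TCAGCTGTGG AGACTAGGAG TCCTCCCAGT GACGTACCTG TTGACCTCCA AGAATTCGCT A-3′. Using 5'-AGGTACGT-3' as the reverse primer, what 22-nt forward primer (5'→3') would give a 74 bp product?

The reverse primer's reverse complement ACGTACCT matches the template at positions 92–99, so the product ends at position 99.
A 74 bp product then starts at position 99 − 74 + 1 = 26.
The forward primer is identical to the top strand there: GCCCTAAGGGCCGGCGGGACGT.

5'-GCCCTAAGGGCCGGCGGGACGT-3'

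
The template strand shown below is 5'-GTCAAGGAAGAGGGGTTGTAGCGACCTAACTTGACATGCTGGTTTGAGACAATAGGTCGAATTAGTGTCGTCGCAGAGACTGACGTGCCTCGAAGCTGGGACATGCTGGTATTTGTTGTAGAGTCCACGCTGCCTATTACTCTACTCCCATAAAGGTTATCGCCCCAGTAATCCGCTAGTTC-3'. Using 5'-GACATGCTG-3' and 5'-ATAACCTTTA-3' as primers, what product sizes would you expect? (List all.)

The forward primer GACATGCTG matches the top strand at positions 33–41, 100–108.
The reverse primer's reverse complement is TAAAGGTTAT, matching at positions 151–160.
Each forward site pairs with the reverse site to give a product ending at position 160: sizes 128, 61 bp.

128 bp, 61 bp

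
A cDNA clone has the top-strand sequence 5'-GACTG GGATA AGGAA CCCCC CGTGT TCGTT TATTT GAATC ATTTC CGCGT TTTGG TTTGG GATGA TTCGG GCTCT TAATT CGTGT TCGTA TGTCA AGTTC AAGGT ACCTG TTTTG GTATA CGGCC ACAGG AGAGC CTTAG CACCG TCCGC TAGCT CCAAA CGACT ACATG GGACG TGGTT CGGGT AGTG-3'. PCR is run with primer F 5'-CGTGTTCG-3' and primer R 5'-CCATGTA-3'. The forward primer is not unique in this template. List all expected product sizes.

The forward primer CGTGTTCG matches the top strand at positions 21–28, 81–88.
The reverse primer's reverse complement is TACATGG, matching at positions 165–171.
Each forward site pairs with the reverse site to give a product ending at position 171: sizes 151, 91 bp.

151 bp, 91 bp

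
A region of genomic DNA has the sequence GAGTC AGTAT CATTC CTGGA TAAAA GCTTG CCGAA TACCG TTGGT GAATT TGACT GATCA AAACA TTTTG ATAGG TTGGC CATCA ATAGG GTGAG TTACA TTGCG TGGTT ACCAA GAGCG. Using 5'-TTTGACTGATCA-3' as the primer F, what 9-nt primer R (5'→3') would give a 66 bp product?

5'-TGGTAACCA-3'

The forward primer binds at positions 49–60, so a 66 bp product ends at position 49 + 66 − 1 = 114.
The reverse primer anneals to the top strand over positions 106–114, i.e. to TGGTTACCA.
Its sequence written 5'→3' is the reverse complement: TGGTAACCA.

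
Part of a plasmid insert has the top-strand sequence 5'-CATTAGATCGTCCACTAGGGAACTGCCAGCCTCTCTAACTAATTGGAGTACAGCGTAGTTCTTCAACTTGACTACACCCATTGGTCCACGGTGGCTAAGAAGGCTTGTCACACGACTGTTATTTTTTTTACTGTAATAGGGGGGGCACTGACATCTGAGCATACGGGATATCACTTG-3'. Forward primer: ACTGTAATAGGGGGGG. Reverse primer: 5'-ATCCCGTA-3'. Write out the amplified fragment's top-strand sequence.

Scanning the template, ACTGTAATAGGGGGGG occurs at positions 130–145; this primer anneals to the bottom strand there with its 3' end pointing downstream.
The reverse primer's reverse complement is TACGGGAT, which matches the template at positions 162–169.
The product is the template from position 130 through 169 (40 bp).

5'-ACTGTAATAGGGGGGGCACTGACATCTGAGCATACGGGAT-3'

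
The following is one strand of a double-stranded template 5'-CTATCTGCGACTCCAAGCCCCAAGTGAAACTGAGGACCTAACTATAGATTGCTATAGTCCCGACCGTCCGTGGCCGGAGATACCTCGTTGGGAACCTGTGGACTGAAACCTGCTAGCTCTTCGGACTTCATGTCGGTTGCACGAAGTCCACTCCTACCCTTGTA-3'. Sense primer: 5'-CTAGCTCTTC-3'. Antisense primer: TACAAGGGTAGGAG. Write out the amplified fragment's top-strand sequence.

Scanning the template, CTAGCTCTTC occurs at positions 113–122; this primer anneals to the bottom strand there with its 3' end pointing downstream.
The reverse primer's reverse complement is CTCCTACCCTTGTA, which matches the template at positions 151–164.
The product is the template from position 113 through 164 (52 bp).

5'-CTAGCTCTTCGGACTTCATGTCGGTTGCACGAAGTCCACTCCTACCCTTGTA-3'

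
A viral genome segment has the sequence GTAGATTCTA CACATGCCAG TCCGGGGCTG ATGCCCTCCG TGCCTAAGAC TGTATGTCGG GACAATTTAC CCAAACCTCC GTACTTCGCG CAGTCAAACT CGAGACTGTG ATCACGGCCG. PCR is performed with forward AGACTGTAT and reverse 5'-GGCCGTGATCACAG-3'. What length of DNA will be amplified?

Forward primer AGACTGTAT is found on the top strand at positions 47–55.
Reverse complement of the reverse primer: CTGTGATCACGGCC. This occurs on the top strand at positions 106–119.
Product length = (reverse-primer end) − (forward-primer start) + 1 = 119 − 47 + 1 = 73 bp.

73 bp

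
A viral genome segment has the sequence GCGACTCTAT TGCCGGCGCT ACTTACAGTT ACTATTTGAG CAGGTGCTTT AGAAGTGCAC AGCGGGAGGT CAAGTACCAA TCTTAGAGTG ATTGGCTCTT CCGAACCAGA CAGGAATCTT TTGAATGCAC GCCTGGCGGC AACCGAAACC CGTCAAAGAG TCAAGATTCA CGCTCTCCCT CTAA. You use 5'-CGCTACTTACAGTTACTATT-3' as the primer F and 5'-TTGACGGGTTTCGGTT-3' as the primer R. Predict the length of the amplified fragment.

Scanning the template, CGCTACTTACAGTTACTATT occurs at positions 17–36; this primer anneals to the bottom strand there with its 3' end pointing downstream.
Reverse complement of the reverse primer: AACCGAAACCCGTCAA. This occurs on the top strand at positions 141–156.
Amplicon spans positions 17–156: 140 bp.

140 bp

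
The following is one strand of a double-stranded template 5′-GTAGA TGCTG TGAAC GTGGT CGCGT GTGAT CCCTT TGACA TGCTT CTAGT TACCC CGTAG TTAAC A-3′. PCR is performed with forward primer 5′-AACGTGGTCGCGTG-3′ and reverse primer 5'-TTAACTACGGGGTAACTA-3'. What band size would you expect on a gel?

52 bp

The forward primer matches the template at positions 13–26.
Taking the reverse complement of TTAACTACGGGGTAACTA gives TAGTTACCCCGTAGTTAA, found at positions 47–64 on the template; the primer anneals here to the top strand with its 3' end pointing upstream.
Product length = (reverse-primer end) − (forward-primer start) + 1 = 64 − 13 + 1 = 52 bp.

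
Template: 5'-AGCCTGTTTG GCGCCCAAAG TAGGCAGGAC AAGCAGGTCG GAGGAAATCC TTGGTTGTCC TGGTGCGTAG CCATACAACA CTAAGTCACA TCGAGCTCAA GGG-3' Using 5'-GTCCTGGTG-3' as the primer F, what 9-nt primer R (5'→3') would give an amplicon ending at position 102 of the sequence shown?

The forward primer binds at positions 57–65; the product's 3' end on the top strand is position 102.
The reverse primer anneals to the top strand over positions 94–102, i.e. to AGCTCAAGG.
Its sequence written 5'→3' is the reverse complement: CCTTGAGCT.

5'-CCTTGAGCT-3'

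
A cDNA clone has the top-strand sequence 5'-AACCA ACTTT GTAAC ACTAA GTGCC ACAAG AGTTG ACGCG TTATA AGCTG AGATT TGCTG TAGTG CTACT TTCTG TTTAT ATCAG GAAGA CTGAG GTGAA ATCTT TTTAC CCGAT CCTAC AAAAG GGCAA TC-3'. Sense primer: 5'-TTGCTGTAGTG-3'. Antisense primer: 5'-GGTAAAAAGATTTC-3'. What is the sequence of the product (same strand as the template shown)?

5'-TTGCTGTAGTGCTACTTTCTGTTTATATCAGGAAGACTGAGGTGAAATCTTTTTACC-3'

Forward primer TTGCTGTAGTG is found on the top strand at positions 55–65.
The reverse primer's reverse complement is GAAATCTTTTTACC, which matches the template at positions 98–111.
The product is the template from position 55 through 111 (57 bp).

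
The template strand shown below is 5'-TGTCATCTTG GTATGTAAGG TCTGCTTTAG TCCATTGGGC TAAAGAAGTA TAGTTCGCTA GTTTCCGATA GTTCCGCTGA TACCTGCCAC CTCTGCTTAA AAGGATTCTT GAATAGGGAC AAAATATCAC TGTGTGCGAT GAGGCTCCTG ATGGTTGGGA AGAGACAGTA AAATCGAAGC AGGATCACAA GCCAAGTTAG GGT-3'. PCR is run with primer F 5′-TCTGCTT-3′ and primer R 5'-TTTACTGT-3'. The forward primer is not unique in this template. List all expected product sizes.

152 bp, 81 bp

The forward primer TCTGCTT matches the top strand at positions 21–27, 92–98.
The reverse primer's reverse complement is ACAGTAAA, matching at positions 165–172.
Each forward site pairs with the reverse site to give a product ending at position 172: sizes 152, 81 bp.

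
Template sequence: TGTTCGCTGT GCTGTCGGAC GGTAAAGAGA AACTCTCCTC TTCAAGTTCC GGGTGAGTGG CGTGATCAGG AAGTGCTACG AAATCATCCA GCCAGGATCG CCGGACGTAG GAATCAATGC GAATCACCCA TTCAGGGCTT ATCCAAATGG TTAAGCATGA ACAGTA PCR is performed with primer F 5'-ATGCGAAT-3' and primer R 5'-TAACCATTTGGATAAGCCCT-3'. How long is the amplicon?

37 bp

Forward primer ATGCGAAT is found on the top strand at positions 117–124.
The reverse primer's reverse complement is AGGGCTTATCCAAATGGTTA, which matches the template at positions 134–153.
Product length = (reverse-primer end) − (forward-primer start) + 1 = 153 − 117 + 1 = 37 bp.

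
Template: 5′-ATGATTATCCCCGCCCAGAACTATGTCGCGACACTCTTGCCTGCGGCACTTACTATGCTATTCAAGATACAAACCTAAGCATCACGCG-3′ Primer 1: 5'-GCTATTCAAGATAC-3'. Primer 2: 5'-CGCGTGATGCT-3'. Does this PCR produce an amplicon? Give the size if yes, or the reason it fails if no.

Primer 1 (GCTATTCAAGATAC) matches the top strand at positions 57–70; it acts as a forward primer.
Primer 2's reverse complement is AGCATCACGCG, matching the top strand at positions 78–88; it acts as a reverse primer.
The 3' ends face each other across positions 57–88, giving a 32 bp product.

Yes — a 32 bp product.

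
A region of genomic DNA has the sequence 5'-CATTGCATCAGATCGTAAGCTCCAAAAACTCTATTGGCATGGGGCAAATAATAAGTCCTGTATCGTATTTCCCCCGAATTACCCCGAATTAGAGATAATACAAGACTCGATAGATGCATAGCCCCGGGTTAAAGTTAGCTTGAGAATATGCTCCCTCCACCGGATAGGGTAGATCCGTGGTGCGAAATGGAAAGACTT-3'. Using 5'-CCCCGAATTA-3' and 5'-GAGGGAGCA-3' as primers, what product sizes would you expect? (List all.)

The forward primer CCCCGAATTA matches the top strand at positions 72–81, 82–91.
The reverse primer's reverse complement is TGCTCCCTC, matching at positions 149–157.
Each forward site pairs with the reverse site to give a product ending at position 157: sizes 86, 76 bp.

86 bp, 76 bp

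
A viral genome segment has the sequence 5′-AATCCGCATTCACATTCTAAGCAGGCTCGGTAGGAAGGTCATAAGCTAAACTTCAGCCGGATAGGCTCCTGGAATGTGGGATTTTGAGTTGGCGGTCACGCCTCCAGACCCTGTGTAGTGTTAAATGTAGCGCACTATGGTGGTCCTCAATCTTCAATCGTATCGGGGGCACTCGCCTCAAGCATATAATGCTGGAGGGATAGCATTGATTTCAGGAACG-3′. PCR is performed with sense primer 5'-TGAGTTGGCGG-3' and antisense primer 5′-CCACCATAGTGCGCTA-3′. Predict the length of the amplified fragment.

Scanning the template, TGAGTTGGCGG occurs at positions 85–95; this primer anneals to the bottom strand there with its 3' end pointing downstream.
Reverse complement of the reverse primer: TAGCGCACTATGGTGG. This occurs on the top strand at positions 128–143.
Product length = (reverse-primer end) − (forward-primer start) + 1 = 143 − 85 + 1 = 59 bp.

59 bp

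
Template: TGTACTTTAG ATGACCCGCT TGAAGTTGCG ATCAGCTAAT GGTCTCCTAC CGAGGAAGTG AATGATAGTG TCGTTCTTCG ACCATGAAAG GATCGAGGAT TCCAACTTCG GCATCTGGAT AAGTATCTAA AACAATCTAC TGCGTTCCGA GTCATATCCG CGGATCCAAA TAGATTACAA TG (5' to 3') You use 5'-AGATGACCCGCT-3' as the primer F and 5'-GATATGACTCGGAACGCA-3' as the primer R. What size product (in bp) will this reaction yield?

150 bp

Forward primer AGATGACCCGCT is found on the top strand at positions 9–20.
The reverse primer's reverse complement is TGCGTTCCGAGTCATATC, which matches the template at positions 141–158.
Amplicon spans positions 9–158: 150 bp.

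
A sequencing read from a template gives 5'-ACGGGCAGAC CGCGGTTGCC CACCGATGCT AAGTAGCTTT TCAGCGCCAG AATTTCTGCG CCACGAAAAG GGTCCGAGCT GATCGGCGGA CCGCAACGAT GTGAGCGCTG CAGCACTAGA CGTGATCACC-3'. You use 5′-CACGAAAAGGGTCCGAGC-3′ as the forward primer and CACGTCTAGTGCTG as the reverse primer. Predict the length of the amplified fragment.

63 bp

The forward primer matches the template at positions 62–79.
Taking the reverse complement of CACGTCTAGTGCTG gives CAGCACTAGACGTG, found at positions 111–124 on the template; the primer anneals here to the top strand with its 3' end pointing upstream.
Product length = (reverse-primer end) − (forward-primer start) + 1 = 124 − 62 + 1 = 63 bp.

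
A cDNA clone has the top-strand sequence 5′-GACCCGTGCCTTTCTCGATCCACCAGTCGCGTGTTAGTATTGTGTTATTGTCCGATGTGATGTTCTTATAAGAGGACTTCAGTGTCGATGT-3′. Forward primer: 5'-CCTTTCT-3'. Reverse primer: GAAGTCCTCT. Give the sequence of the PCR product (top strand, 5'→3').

5'-CCTTTCTCGATCCACCAGTCGCGTGTTAGTATTGTGTTATTGTCCGATGTGATGTTCTTATAAGAGGACTTC-3'

Forward primer CCTTTCT is found on the top strand at positions 9–15.
The reverse primer's reverse complement is AGAGGACTTC, which matches the template at positions 71–80.
The product is the template from position 9 through 80 (72 bp).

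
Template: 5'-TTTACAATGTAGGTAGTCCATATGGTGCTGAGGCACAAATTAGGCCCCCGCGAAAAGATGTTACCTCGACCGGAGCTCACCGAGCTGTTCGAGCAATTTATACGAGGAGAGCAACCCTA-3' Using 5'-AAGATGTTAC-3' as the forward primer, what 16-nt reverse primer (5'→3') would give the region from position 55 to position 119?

The product's 3' end on the top strand is position 119.
The reverse primer anneals to the top strand over positions 104–119, i.e. to GAGGAGAGCAACCCTA.
Its sequence written 5'→3' is the reverse complement: TAGGGTTGCTCTCCTC.

5'-TAGGGTTGCTCTCCTC-3'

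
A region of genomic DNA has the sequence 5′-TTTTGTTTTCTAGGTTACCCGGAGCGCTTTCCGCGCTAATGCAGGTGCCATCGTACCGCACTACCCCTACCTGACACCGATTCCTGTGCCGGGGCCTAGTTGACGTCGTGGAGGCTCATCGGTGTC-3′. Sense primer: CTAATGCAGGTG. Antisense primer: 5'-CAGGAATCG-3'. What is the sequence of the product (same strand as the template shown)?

Forward primer CTAATGCAGGTG is found on the top strand at positions 36–47.
Taking the reverse complement of CAGGAATCG gives CGATTCCTG, found at positions 78–86 on the template; the primer anneals here to the top strand with its 3' end pointing upstream.
The product is the template from position 36 through 86 (51 bp).

5'-CTAATGCAGGTGCCATCGTACCGCACTACCCCTACCTGACACCGATTCCTG-3'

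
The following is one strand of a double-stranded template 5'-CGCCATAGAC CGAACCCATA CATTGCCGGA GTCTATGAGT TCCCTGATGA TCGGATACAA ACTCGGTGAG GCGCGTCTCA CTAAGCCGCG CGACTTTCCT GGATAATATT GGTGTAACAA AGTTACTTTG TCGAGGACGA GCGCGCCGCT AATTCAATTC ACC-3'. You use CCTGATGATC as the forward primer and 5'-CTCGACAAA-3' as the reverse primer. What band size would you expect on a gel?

93 bp

The forward primer matches the template at positions 43–52.
Taking the reverse complement of CTCGACAAA gives TTTGTCGAG, found at positions 127–135 on the template; the primer anneals here to the top strand with its 3' end pointing upstream.
Product length = (reverse-primer end) − (forward-primer start) + 1 = 135 − 43 + 1 = 93 bp.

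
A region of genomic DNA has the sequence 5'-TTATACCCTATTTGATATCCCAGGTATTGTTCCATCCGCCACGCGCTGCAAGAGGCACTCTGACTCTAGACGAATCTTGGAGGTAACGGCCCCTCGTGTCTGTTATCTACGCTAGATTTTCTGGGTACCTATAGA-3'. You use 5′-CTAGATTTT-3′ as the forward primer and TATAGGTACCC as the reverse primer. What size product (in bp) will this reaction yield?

The forward primer matches the template at positions 112–120.
The reverse primer's reverse complement is GGGTACCTATA, which matches the template at positions 123–133.
Amplicon spans positions 112–133: 22 bp.

22 bp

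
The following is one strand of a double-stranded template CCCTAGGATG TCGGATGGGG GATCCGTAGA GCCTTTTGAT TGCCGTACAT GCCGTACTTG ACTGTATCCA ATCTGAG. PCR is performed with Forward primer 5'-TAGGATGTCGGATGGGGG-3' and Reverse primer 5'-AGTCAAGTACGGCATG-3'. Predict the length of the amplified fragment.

60 bp

The forward primer matches the template at positions 4–21.
The reverse primer's reverse complement is CATGCCGTACTTGACT, which matches the template at positions 48–63.
Amplicon spans positions 4–63: 60 bp.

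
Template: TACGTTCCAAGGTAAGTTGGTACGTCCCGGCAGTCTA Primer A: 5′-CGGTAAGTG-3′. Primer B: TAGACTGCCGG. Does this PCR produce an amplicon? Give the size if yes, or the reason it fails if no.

No product — primer A has no binding site in the template.

Primer A (CGGTAAGTG) does not match the top strand, and its reverse complement CACTTACCG does not match either.
With no annealing site for primer A, no amplification occurs.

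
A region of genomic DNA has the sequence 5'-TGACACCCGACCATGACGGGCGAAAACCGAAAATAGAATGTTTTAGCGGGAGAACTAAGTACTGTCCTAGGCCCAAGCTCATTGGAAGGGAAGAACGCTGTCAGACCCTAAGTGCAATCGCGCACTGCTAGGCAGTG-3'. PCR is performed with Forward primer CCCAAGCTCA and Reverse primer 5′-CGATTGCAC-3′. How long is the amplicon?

49 bp

Forward primer CCCAAGCTCA is found on the top strand at positions 72–81.
Reverse complement of the reverse primer: GTGCAATCG. This occurs on the top strand at positions 112–120.
The product runs from position 72 to position 120, so its length is 120 − 72 + 1 = 49 bp.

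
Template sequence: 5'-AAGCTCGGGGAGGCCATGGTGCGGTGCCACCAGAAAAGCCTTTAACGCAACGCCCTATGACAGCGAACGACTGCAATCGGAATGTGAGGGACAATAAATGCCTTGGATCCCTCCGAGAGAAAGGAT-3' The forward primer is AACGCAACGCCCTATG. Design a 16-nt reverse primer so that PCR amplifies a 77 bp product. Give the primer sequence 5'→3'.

5'-TCTCTCGGAGGGATCC-3'

The forward primer binds at positions 44–59, so a 77 bp product ends at position 44 + 77 − 1 = 120.
The reverse primer anneals to the top strand over positions 105–120, i.e. to GGATCCCTCCGAGAGA.
Its sequence written 5'→3' is the reverse complement: TCTCTCGGAGGGATCC.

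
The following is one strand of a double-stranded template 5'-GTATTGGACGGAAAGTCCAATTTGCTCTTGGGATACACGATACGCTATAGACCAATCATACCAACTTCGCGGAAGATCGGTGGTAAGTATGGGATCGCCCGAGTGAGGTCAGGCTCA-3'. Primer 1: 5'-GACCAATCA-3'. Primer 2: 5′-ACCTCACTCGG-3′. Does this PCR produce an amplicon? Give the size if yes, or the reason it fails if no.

Yes — a 60 bp product.

Primer 1 (GACCAATCA) matches the top strand at positions 50–58; it acts as a forward primer.
Primer 2's reverse complement is CCGAGTGAGGT, matching the top strand at positions 99–109; it acts as a reverse primer.
The 3' ends face each other across positions 50–109, giving a 60 bp product.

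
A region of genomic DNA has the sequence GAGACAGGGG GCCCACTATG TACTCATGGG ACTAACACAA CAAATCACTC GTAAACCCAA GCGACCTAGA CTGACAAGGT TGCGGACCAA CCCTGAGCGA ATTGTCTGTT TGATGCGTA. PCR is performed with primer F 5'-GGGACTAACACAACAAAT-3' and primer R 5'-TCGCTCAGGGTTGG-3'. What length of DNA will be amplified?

Forward primer GGGACTAACACAACAAAT is found on the top strand at positions 28–45.
Reverse complement of the reverse primer: CCAACCCTGAGCGA. This occurs on the top strand at positions 87–100.
Product length = (reverse-primer end) − (forward-primer start) + 1 = 100 − 28 + 1 = 73 bp.

73 bp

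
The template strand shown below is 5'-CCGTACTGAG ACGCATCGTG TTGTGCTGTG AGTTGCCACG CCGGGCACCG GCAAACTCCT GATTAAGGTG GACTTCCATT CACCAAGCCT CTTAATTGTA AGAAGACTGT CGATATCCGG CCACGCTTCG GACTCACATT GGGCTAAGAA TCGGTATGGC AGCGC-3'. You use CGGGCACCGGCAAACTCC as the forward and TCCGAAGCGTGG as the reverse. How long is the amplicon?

91 bp

Forward primer CGGGCACCGGCAAACTCC is found on the top strand at positions 42–59.
The reverse primer's reverse complement is CCACGCTTCGGA, which matches the template at positions 121–132.
Amplicon spans positions 42–132: 91 bp.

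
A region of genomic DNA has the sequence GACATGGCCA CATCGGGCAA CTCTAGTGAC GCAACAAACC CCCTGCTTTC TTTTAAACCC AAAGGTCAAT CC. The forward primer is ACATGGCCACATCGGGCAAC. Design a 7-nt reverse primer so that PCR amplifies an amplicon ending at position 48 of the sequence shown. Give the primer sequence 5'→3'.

5'-AAGCAGG-3'

The forward primer binds at positions 2–21; the product's 3' end on the top strand is position 48.
The reverse primer anneals to the top strand over positions 42–48, i.e. to CCTGCTT.
Its sequence written 5'→3' is the reverse complement: AAGCAGG.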